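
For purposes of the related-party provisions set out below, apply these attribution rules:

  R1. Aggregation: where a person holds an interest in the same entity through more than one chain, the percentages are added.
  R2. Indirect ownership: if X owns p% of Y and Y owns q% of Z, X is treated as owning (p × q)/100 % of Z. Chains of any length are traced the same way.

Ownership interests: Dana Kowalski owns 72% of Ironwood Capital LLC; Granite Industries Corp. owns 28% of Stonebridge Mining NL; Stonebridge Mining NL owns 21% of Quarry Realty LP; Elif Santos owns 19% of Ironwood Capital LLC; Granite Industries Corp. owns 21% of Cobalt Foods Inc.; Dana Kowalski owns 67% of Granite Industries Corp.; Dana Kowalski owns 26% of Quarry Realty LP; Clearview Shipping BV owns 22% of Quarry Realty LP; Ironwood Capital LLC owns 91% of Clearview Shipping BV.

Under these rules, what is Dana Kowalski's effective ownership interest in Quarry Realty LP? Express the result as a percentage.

Chain via Granite Industries Corp. → Stonebridge Mining NL (R2): 67% × 28% × 21% = 3.9396% of Quarry Realty LP.
Chain via Ironwood Capital LLC → Clearview Shipping BV (R2): 72% × 91% × 22% = 14.4144% of Quarry Realty LP.
Direct interest in Quarry Realty LP: 26%.
Aggregating (R1): 3.9396% + 14.4144% + 26% = 44.354%.

44.354%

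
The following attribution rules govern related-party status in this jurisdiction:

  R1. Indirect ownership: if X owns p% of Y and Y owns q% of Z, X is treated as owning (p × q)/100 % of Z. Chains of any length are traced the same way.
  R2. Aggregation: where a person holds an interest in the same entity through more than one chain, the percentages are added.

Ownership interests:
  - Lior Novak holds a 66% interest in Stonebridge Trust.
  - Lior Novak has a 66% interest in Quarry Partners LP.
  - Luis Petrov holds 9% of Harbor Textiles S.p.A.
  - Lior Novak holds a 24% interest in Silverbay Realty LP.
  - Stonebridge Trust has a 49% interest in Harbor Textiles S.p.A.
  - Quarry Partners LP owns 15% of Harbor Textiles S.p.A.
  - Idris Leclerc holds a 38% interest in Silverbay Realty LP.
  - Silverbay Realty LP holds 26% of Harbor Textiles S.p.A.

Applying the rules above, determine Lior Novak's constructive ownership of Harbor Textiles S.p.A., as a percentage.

Chain via Stonebridge Trust (R1): 66% × 49% = 32.34% of Harbor Textiles S.p.A.
Chain via Silverbay Realty LP (R1): 24% × 26% = 6.24% of Harbor Textiles S.p.A.
Chain via Quarry Partners LP (R1): 66% × 15% = 9.9% of Harbor Textiles S.p.A.
Aggregating (R2): 32.34% + 6.24% + 9.9% = 48.48%.

48.48%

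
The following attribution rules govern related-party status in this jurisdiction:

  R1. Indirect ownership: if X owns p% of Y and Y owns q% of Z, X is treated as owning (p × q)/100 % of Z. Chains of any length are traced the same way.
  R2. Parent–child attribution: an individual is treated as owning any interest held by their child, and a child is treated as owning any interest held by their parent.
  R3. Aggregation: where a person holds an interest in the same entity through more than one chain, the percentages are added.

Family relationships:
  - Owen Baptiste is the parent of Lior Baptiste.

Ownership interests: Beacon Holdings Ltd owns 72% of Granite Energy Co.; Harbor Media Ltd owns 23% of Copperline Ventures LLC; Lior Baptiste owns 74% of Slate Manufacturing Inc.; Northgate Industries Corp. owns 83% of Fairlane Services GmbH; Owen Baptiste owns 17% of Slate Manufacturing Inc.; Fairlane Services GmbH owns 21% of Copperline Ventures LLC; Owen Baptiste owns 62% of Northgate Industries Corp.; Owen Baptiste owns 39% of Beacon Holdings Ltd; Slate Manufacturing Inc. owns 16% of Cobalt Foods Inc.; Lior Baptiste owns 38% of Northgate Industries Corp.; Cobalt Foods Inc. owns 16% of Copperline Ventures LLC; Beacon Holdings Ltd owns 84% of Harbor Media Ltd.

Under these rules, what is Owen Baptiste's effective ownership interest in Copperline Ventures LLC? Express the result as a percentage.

By parent–child attribution (R2), Owen Baptiste is treated as also owning Lior Baptiste's interest in Slate Manufacturing Inc, giving 17% + 74% = 91%.
By parent–child attribution (R2), Owen Baptiste is treated as also owning Lior Baptiste's interest in Northgate Industries Corp, giving 62% + 38% = 100%.
Chain via Slate Manufacturing Inc. → Cobalt Foods Inc. (R1): 91% × 16% × 16% = 2.3296% of Copperline Ventures LLC.
Chain via Beacon Holdings Ltd → Harbor Media Ltd (R1): 39% × 84% × 23% = 7.5348% of Copperline Ventures LLC.
Chain via Northgate Industries Corp. → Fairlane Services GmbH (R1): 100% × 83% × 21% = 17.43% of Copperline Ventures LLC.
Aggregating (R3): 2.3296% + 7.5348% + 17.43% = 27.2944%.

27.2944%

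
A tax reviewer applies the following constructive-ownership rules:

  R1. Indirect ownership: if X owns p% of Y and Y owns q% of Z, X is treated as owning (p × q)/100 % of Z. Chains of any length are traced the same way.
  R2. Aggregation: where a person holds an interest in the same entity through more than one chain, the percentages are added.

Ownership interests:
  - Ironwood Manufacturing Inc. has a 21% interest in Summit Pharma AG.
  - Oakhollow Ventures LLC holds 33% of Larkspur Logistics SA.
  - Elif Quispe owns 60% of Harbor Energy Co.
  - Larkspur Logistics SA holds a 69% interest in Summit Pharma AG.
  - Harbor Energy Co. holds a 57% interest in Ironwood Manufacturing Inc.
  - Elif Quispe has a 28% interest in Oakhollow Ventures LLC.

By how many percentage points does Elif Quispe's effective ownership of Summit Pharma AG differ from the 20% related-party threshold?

Chain via Oakhollow Ventures LLC → Larkspur Logistics SA (R1): 28% × 33% × 69% = 6.3756% of Summit Pharma AG.
Chain via Harbor Energy Co. → Ironwood Manufacturing Inc. (R1): 60% × 57% × 21% = 7.182% of Summit Pharma AG.
Aggregating (R2): 6.3756% + 7.182% = 13.5576%.
13.5576% falls short of the 20% threshold by 6.4424 percentage points.

6.4424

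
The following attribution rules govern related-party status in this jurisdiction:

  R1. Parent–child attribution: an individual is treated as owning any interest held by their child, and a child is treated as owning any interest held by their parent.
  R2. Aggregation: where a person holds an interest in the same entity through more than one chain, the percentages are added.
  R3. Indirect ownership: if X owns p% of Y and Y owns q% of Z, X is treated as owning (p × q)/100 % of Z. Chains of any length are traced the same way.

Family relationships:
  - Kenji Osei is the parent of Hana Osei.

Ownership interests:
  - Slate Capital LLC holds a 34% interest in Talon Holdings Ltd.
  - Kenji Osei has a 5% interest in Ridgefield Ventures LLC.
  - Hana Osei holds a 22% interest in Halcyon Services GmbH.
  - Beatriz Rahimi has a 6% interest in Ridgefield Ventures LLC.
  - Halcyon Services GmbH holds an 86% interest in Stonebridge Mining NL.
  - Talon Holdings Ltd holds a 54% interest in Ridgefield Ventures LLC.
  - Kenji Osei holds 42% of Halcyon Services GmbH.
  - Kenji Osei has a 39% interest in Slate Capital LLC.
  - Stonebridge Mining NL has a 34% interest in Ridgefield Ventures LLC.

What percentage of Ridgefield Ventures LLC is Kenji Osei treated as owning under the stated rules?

30.874%

By parent–child attribution (R1), Kenji Osei is treated as also owning Hana Osei's interest in Halcyon Services GmbH, giving 42% + 22% = 64%.
Chain via Halcyon Services GmbH → Stonebridge Mining NL (R3): 64% × 86% × 34% = 18.7136% of Ridgefield Ventures LLC.
Chain via Slate Capital LLC → Talon Holdings Ltd (R3): 39% × 34% × 54% = 7.1604% of Ridgefield Ventures LLC.
Direct interest in Ridgefield Ventures LLC: 5%.
Aggregating (R2): 18.7136% + 7.1604% + 5% = 30.874%.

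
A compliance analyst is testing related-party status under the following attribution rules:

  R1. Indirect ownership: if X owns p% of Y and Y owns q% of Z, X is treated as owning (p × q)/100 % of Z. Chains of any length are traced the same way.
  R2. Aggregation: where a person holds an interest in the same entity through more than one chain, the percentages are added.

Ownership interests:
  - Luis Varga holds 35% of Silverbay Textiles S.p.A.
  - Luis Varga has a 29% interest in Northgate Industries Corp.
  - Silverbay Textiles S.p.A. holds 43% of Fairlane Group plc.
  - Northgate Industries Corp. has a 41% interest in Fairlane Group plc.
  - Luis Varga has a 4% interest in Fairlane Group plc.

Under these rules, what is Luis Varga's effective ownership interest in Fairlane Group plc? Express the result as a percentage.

Chain via Northgate Industries Corp. (R1): 29% × 41% = 11.89% of Fairlane Group plc.
Chain via Silverbay Textiles S.p.A. (R1): 35% × 43% = 15.05% of Fairlane Group plc.
Direct interest in Fairlane Group plc: 4%.
Aggregating (R2): 11.89% + 15.05% + 4% = 30.94%.

30.94%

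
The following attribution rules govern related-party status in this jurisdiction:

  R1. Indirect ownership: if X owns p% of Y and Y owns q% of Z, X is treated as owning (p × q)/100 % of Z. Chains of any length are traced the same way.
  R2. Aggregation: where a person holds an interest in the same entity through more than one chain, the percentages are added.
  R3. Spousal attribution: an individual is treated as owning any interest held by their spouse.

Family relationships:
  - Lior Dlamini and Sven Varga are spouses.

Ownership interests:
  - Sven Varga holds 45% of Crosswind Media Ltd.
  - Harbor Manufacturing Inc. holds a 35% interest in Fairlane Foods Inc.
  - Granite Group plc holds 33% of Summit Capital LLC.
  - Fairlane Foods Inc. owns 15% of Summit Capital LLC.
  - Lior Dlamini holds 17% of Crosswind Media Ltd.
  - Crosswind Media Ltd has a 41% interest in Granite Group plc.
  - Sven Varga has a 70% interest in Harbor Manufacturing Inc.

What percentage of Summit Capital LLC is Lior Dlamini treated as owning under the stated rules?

12.0636%

By spousal attribution (R3), Lior Dlamini is treated as also owning Sven Varga's interest in Crosswind Media Ltd, giving 17% + 45% = 62%.
By spousal attribution (R3), Lior Dlamini is treated as owning Sven Varga's 70% interest in Harbor Manufacturing Inc.
Chain via Crosswind Media Ltd → Granite Group plc (R1): 62% × 41% × 33% = 8.3886% of Summit Capital LLC.
Chain via Harbor Manufacturing Inc. → Fairlane Foods Inc. (R1): 70% × 35% × 15% = 3.675% of Summit Capital LLC.
Aggregating (R2): 8.3886% + 3.675% = 12.0636%.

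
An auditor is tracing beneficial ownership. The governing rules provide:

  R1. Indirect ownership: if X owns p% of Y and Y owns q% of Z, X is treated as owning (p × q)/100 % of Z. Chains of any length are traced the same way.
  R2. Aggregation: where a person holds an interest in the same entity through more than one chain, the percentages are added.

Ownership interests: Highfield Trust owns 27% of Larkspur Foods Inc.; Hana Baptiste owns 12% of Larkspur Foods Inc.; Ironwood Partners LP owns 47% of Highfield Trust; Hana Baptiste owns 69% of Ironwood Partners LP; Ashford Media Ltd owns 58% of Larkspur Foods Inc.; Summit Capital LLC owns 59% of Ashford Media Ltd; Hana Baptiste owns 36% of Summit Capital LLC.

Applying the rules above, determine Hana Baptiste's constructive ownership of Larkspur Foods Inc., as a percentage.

33.0753%

Chain via Summit Capital LLC → Ashford Media Ltd (R1): 36% × 59% × 58% = 12.3192% of Larkspur Foods Inc.
Chain via Ironwood Partners LP → Highfield Trust (R1): 69% × 47% × 27% = 8.7561% of Larkspur Foods Inc.
Direct interest in Larkspur Foods Inc: 12%.
Aggregating (R2): 12.3192% + 8.7561% + 12% = 33.0753%.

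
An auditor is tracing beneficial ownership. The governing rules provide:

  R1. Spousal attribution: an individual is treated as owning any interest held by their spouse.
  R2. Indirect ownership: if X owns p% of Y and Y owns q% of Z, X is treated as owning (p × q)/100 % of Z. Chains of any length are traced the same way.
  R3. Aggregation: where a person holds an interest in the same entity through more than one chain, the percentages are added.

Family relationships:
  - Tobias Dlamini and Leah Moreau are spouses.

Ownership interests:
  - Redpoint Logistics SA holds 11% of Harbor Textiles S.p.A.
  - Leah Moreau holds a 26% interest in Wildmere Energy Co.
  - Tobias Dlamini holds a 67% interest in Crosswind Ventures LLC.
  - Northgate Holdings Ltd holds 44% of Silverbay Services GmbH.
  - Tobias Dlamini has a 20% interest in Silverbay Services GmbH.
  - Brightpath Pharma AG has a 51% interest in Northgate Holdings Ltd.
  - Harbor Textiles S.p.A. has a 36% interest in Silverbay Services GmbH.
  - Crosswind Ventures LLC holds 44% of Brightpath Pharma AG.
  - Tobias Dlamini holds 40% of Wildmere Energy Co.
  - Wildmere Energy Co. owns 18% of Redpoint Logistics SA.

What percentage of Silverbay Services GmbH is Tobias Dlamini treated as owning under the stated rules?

27.08576%

By spousal attribution (R1), Tobias Dlamini is treated as also owning Leah Moreau's interest in Wildmere Energy Co, giving 40% + 26% = 66%.
Chain via Crosswind Ventures LLC → Brightpath Pharma AG → Northgate Holdings Ltd (R2): 67% × 44% × 51% × 44% = 6.615312% of Silverbay Services GmbH.
Chain via Wildmere Energy Co. → Redpoint Logistics SA → Harbor Textiles S.p.A. (R2): 66% × 18% × 11% × 36% = 0.470448% of Silverbay Services GmbH.
Direct interest in Silverbay Services GmbH: 20%.
Aggregating (R3): 6.615312% + 0.470448% + 20% = 27.08576%.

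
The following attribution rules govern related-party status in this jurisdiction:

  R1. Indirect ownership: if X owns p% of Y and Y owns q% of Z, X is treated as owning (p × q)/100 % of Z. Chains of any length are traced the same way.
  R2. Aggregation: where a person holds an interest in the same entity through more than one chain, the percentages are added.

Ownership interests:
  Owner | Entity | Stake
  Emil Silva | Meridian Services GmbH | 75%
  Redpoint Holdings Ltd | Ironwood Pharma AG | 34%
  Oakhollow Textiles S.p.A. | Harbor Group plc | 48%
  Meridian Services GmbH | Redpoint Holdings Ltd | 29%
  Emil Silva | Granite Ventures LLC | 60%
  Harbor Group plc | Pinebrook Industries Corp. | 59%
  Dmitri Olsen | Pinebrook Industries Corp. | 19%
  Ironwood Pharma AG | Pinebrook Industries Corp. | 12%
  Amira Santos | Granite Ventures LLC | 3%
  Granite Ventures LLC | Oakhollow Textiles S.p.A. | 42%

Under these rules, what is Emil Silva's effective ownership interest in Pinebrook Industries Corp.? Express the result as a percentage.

8.02404%

Chain via Meridian Services GmbH → Redpoint Holdings Ltd → Ironwood Pharma AG (R1): 75% × 29% × 34% × 12% = 0.8874% of Pinebrook Industries Corp.
Chain via Granite Ventures LLC → Oakhollow Textiles S.p.A. → Harbor Group plc (R1): 60% × 42% × 48% × 59% = 7.13664% of Pinebrook Industries Corp.
Aggregating (R2): 0.8874% + 7.13664% = 8.02404%.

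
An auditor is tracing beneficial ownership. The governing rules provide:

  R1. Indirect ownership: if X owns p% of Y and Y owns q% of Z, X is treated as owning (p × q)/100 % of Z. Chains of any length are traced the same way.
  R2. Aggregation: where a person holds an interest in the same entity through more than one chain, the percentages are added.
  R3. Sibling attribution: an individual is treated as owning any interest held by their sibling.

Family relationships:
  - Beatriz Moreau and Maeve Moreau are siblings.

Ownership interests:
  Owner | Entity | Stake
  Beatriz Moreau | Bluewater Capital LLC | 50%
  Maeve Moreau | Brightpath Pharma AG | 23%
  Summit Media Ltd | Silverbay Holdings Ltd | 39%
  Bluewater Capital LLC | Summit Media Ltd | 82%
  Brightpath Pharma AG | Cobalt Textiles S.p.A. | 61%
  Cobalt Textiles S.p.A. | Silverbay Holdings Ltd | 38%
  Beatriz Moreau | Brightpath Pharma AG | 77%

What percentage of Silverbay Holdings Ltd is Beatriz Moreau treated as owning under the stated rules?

By sibling attribution (R3), Beatriz Moreau is treated as also owning Maeve Moreau's interest in Brightpath Pharma AG, giving 77% + 23% = 100%.
Chain via Brightpath Pharma AG → Cobalt Textiles S.p.A. (R1): 100% × 61% × 38% = 23.18% of Silverbay Holdings Ltd.
Chain via Bluewater Capital LLC → Summit Media Ltd (R1): 50% × 82% × 39% = 15.99% of Silverbay Holdings Ltd.
Aggregating (R2): 23.18% + 15.99% = 39.17%.

39.17%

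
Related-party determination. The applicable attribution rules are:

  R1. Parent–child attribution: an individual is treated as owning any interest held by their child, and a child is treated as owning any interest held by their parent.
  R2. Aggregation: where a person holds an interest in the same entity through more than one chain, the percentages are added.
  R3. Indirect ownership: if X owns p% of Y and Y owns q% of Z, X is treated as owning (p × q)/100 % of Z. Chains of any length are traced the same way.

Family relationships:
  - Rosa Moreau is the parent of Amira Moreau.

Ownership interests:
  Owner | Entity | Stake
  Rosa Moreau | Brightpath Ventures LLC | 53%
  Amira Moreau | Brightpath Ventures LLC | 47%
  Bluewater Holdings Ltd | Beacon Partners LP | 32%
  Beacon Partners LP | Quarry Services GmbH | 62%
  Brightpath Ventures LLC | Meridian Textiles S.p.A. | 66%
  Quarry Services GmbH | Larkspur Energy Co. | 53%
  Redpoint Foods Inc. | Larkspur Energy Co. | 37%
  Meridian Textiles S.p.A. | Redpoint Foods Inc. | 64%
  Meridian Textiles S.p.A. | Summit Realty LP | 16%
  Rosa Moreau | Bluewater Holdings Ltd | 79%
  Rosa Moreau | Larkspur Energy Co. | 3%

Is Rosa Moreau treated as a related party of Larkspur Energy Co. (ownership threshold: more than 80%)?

No

By parent–child attribution (R1), Rosa Moreau is treated as also owning Amira Moreau's interest in Brightpath Ventures LLC, giving 53% + 47% = 100%.
Chain via Brightpath Ventures LLC → Meridian Textiles S.p.A. → Redpoint Foods Inc. (R3): 100% × 66% × 64% × 37% = 15.6288% of Larkspur Energy Co.
Chain via Bluewater Holdings Ltd → Beacon Partners LP → Quarry Services GmbH (R3): 79% × 32% × 62% × 53% = 8.307008% of Larkspur Energy Co.
Direct interest in Larkspur Energy Co: 3%.
Aggregating (R2): 15.6288% + 8.307008% + 3% = 26.935808%.
26.935808% does not exceed the 80% threshold, so Rosa is not a related party to Larkspur Energy Co.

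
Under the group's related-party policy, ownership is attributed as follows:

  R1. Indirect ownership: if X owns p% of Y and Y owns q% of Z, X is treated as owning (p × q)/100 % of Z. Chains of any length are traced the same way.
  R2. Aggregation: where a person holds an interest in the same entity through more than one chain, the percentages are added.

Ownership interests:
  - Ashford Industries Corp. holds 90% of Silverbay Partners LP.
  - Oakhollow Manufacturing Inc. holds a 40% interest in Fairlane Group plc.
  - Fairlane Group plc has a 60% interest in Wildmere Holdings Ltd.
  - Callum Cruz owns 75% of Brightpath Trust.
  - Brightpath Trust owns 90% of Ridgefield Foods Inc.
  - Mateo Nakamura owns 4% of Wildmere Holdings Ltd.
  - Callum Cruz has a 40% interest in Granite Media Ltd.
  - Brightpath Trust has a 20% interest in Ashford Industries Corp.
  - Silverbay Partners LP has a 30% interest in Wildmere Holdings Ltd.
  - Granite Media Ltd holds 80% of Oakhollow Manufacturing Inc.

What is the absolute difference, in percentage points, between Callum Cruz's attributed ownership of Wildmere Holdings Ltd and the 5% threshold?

Chain via Brightpath Trust → Ashford Industries Corp. → Silverbay Partners LP (R1): 75% × 20% × 90% × 30% = 4.05% of Wildmere Holdings Ltd.
Chain via Granite Media Ltd → Oakhollow Manufacturing Inc. → Fairlane Group plc (R1): 40% × 80% × 40% × 60% = 7.68% of Wildmere Holdings Ltd.
Aggregating (R2): 4.05% + 7.68% = 11.73%.
11.73% exceeds the 5% threshold by 6.73 percentage points.

6.73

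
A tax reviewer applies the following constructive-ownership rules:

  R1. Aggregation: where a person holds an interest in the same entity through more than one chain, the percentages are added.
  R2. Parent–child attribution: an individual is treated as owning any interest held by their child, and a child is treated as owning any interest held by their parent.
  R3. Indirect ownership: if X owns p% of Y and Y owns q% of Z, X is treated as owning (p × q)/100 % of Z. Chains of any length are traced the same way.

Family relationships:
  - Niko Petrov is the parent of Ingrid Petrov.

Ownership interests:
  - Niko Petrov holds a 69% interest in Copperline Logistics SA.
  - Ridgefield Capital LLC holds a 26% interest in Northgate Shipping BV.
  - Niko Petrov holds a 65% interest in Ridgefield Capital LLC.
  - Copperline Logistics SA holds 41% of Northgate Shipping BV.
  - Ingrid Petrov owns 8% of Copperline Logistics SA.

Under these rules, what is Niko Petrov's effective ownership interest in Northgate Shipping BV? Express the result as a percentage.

By parent–child attribution (R2), Niko Petrov is treated as also owning Ingrid Petrov's interest in Copperline Logistics SA, giving 69% + 8% = 77%.
Chain via Copperline Logistics SA (R3): 77% × 41% = 31.57% of Northgate Shipping BV.
Chain via Ridgefield Capital LLC (R3): 65% × 26% = 16.9% of Northgate Shipping BV.
Aggregating (R1): 31.57% + 16.9% = 48.47%.

48.47%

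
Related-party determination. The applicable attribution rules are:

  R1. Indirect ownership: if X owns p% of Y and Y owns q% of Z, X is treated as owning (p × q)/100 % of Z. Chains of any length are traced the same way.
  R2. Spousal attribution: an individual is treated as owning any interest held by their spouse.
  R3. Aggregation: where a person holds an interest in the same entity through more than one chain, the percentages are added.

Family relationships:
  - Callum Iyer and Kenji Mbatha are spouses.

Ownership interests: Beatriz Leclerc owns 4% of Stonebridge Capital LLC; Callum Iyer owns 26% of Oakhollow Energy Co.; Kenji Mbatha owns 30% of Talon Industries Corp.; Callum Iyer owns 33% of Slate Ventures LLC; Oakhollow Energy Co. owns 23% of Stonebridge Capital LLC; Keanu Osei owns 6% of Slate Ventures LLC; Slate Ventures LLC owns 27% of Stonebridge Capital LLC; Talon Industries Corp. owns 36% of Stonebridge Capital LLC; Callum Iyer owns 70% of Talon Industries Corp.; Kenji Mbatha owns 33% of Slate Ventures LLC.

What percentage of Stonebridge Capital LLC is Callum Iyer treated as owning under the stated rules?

59.8%

By spousal attribution (R2), Callum Iyer is treated as also owning Kenji Mbatha's interest in Slate Ventures LLC, giving 33% + 33% = 66%.
By spousal attribution (R2), Callum Iyer is treated as also owning Kenji Mbatha's interest in Talon Industries Corp, giving 70% + 30% = 100%.
Chain via Slate Ventures LLC (R1): 66% × 27% = 17.82% of Stonebridge Capital LLC.
Chain via Talon Industries Corp. (R1): 100% × 36% = 36% of Stonebridge Capital LLC.
Chain via Oakhollow Energy Co. (R1): 26% × 23% = 5.98% of Stonebridge Capital LLC.
Aggregating (R3): 17.82% + 36% + 5.98% = 59.8%.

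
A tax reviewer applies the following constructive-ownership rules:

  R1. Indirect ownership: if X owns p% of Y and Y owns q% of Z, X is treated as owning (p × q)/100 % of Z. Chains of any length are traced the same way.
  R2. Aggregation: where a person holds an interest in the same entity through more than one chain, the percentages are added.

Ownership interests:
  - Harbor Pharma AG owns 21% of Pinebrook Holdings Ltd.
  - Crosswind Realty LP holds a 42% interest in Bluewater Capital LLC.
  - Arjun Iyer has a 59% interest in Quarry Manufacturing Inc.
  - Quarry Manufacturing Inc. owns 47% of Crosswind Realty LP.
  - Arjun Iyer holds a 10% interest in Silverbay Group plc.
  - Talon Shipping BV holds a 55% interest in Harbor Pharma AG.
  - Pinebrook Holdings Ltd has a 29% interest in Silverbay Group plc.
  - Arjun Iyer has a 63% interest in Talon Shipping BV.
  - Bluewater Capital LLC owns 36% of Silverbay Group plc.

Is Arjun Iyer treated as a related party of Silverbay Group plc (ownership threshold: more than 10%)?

Chain via Quarry Manufacturing Inc. → Crosswind Realty LP → Bluewater Capital LLC (R1): 59% × 47% × 42% × 36% = 4.192776% of Silverbay Group plc.
Chain via Talon Shipping BV → Harbor Pharma AG → Pinebrook Holdings Ltd (R1): 63% × 55% × 21% × 29% = 2.110185% of Silverbay Group plc.
Direct interest in Silverbay Group plc: 10%.
Aggregating (R2): 4.192776% + 2.110185% + 10% = 16.302961%.
16.302961% exceeds the 10% threshold, so Arjun is a related party to Silverbay Group plc.

Yes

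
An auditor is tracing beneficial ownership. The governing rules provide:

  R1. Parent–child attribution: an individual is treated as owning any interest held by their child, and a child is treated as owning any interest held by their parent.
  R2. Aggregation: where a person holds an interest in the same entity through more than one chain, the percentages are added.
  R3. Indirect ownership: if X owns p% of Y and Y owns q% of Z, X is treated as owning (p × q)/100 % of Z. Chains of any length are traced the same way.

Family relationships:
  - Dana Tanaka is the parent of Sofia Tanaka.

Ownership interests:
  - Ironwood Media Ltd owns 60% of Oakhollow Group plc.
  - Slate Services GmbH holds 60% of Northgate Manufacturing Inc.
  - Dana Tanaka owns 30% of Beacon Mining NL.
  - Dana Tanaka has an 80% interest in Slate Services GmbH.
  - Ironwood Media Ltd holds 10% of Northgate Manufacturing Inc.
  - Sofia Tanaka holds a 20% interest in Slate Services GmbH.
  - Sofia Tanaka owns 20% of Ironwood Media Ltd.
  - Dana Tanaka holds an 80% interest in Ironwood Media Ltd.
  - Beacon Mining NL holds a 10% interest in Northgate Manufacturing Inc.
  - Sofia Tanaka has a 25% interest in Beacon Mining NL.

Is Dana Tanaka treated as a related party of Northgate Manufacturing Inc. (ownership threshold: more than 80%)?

No

By parent–child attribution (R1), Dana Tanaka is treated as also owning Sofia Tanaka's interest in Ironwood Media Ltd, giving 80% + 20% = 100%.
By parent–child attribution (R1), Dana Tanaka is treated as also owning Sofia Tanaka's interest in Slate Services GmbH, giving 80% + 20% = 100%.
By parent–child attribution (R1), Dana Tanaka is treated as also owning Sofia Tanaka's interest in Beacon Mining NL, giving 30% + 25% = 55%.
Chain via Ironwood Media Ltd (R3): 100% × 10% = 10% of Northgate Manufacturing Inc.
Chain via Slate Services GmbH (R3): 100% × 60% = 60% of Northgate Manufacturing Inc.
Chain via Beacon Mining NL (R3): 55% × 10% = 5.5% of Northgate Manufacturing Inc.
Aggregating (R2): 10% + 60% + 5.5% = 75.5%.
75.5% does not exceed the 80% threshold, so Dana is not a related party to Northgate Manufacturing Inc.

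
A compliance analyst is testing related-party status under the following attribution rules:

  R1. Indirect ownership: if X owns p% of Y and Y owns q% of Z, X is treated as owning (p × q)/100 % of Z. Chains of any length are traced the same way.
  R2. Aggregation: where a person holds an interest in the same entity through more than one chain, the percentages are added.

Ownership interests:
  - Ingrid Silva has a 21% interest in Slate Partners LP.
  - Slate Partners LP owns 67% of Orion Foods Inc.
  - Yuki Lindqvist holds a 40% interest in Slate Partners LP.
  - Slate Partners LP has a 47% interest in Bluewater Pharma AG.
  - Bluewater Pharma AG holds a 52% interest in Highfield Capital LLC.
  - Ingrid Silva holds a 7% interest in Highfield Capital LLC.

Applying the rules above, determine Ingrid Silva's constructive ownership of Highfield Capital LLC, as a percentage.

Chain via Slate Partners LP → Bluewater Pharma AG (R1): 21% × 47% × 52% = 5.1324% of Highfield Capital LLC.
Direct interest in Highfield Capital LLC: 7%.
Aggregating (R2): 5.1324% + 7% = 12.1324%.

12.1324%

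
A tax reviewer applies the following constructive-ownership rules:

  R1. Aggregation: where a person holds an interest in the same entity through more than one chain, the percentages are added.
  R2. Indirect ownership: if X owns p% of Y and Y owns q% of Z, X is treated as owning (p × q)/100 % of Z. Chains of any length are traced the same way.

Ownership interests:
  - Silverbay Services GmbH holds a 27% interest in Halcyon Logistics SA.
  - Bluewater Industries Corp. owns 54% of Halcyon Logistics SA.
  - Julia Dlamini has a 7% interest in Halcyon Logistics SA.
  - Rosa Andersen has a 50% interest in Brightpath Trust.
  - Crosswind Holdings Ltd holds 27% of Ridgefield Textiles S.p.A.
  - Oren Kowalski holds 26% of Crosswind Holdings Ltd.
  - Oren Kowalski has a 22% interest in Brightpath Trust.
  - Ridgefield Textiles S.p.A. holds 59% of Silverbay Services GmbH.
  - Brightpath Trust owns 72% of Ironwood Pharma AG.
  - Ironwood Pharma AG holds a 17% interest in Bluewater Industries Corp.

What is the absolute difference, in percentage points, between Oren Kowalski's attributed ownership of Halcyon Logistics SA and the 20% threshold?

Chain via Brightpath Trust → Ironwood Pharma AG → Bluewater Industries Corp. (R2): 22% × 72% × 17% × 54% = 1.454112% of Halcyon Logistics SA.
Chain via Crosswind Holdings Ltd → Ridgefield Textiles S.p.A. → Silverbay Services GmbH (R2): 26% × 27% × 59% × 27% = 1.118286% of Halcyon Logistics SA.
Aggregating (R1): 1.454112% + 1.118286% = 2.572398%.
2.572398% falls short of the 20% threshold by 17.427602 percentage points.

17.427602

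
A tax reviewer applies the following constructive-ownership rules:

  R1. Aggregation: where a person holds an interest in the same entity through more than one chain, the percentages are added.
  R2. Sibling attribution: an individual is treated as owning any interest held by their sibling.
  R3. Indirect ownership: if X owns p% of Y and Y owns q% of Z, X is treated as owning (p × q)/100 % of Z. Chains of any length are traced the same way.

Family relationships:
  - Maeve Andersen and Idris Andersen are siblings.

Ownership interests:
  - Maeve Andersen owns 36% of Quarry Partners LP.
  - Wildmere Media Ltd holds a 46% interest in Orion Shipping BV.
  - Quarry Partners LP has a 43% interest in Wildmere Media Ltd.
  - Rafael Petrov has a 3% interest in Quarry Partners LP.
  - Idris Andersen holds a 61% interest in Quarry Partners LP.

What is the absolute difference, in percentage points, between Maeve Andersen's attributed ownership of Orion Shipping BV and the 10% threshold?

9.1866

By sibling attribution (R2), Maeve Andersen is treated as also owning Idris Andersen's interest in Quarry Partners LP, giving 36% + 61% = 97%.
Chain via Quarry Partners LP → Wildmere Media Ltd (R3): 97% × 43% × 46% = 19.1866% of Orion Shipping BV.
19.1866% exceeds the 10% threshold by 9.1866 percentage points.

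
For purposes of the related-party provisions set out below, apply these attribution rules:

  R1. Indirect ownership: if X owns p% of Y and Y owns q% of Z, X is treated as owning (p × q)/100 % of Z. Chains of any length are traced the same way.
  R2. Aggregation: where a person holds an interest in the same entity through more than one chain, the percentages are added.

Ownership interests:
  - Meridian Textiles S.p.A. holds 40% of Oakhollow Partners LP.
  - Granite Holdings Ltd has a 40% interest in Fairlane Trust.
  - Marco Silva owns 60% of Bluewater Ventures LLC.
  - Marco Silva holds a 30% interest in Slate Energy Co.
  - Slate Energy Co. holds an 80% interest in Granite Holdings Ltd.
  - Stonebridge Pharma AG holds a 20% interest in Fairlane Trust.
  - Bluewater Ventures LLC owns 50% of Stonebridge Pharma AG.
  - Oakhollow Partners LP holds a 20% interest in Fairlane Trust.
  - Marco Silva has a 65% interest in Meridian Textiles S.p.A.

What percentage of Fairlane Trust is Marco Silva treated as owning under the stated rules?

Chain via Bluewater Ventures LLC → Stonebridge Pharma AG (R1): 60% × 50% × 20% = 6% of Fairlane Trust.
Chain via Meridian Textiles S.p.A. → Oakhollow Partners LP (R1): 65% × 40% × 20% = 5.2% of Fairlane Trust.
Chain via Slate Energy Co. → Granite Holdings Ltd (R1): 30% × 80% × 40% = 9.6% of Fairlane Trust.
Aggregating (R2): 6% + 5.2% + 9.6% = 20.8%.

20.8%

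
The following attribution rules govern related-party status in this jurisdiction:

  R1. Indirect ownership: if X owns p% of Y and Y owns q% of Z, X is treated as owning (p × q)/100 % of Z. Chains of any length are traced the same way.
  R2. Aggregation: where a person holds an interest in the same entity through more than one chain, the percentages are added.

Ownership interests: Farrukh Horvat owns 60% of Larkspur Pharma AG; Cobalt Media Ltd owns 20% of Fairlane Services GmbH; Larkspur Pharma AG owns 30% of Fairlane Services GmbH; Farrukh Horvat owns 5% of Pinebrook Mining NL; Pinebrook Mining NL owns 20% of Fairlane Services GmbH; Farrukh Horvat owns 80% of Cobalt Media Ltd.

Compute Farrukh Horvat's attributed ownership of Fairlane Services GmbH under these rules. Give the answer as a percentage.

Chain via Cobalt Media Ltd (R1): 80% × 20% = 16% of Fairlane Services GmbH.
Chain via Pinebrook Mining NL (R1): 5% × 20% = 1% of Fairlane Services GmbH.
Chain via Larkspur Pharma AG (R1): 60% × 30% = 18% of Fairlane Services GmbH.
Aggregating (R2): 16% + 1% + 18% = 35%.

35%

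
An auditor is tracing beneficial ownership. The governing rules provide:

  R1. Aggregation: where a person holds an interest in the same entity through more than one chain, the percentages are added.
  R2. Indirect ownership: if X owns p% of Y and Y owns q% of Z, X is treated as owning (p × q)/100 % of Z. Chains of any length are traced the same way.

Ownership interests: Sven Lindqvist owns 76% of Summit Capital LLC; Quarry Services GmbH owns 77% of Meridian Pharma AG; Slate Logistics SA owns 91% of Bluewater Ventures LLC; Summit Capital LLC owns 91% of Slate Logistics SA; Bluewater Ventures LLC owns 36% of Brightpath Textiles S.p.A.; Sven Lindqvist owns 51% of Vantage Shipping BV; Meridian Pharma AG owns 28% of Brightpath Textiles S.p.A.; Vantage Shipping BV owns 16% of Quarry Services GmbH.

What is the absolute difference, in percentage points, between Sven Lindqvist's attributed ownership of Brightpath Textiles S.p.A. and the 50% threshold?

Chain via Summit Capital LLC → Slate Logistics SA → Bluewater Ventures LLC (R2): 76% × 91% × 91% × 36% = 22.656816% of Brightpath Textiles S.p.A.
Chain via Vantage Shipping BV → Quarry Services GmbH → Meridian Pharma AG (R2): 51% × 16% × 77% × 28% = 1.759296% of Brightpath Textiles S.p.A.
Aggregating (R1): 22.656816% + 1.759296% = 24.416112%.
24.416112% falls short of the 50% threshold by 25.583888 percentage points.

25.583888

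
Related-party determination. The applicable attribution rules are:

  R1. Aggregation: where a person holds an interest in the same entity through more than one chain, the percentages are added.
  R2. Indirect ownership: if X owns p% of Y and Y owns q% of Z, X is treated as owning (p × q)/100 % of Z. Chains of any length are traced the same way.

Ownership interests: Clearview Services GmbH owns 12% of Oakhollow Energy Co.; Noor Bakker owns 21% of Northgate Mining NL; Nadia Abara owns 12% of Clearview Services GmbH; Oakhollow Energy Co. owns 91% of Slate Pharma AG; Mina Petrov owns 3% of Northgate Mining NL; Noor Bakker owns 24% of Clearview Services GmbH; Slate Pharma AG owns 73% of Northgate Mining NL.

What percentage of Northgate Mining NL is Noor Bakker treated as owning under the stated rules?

22.913184%

Chain via Clearview Services GmbH → Oakhollow Energy Co. → Slate Pharma AG (R2): 24% × 12% × 91% × 73% = 1.913184% of Northgate Mining NL.
Direct interest in Northgate Mining NL: 21%.
Aggregating (R1): 1.913184% + 21% = 22.913184%.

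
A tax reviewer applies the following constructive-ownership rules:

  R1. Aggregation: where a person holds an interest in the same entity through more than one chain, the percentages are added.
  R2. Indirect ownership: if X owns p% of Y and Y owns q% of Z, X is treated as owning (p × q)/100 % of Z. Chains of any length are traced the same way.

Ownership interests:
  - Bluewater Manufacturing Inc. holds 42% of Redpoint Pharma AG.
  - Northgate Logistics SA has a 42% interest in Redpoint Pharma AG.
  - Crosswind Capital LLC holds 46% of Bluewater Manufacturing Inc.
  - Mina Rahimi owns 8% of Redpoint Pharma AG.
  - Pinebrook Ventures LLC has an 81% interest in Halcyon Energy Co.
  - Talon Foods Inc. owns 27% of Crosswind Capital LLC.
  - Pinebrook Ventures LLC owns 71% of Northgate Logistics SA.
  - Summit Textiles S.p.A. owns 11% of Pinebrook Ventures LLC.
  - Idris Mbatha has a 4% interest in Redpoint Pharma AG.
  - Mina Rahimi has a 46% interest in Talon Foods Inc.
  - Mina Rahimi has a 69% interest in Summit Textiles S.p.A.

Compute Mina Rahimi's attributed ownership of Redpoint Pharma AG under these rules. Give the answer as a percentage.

12.662882%

Chain via Summit Textiles S.p.A. → Pinebrook Ventures LLC → Northgate Logistics SA (R2): 69% × 11% × 71% × 42% = 2.263338% of Redpoint Pharma AG.
Chain via Talon Foods Inc. → Crosswind Capital LLC → Bluewater Manufacturing Inc. (R2): 46% × 27% × 46% × 42% = 2.399544% of Redpoint Pharma AG.
Direct interest in Redpoint Pharma AG: 8%.
Aggregating (R1): 2.263338% + 2.399544% + 8% = 12.662882%.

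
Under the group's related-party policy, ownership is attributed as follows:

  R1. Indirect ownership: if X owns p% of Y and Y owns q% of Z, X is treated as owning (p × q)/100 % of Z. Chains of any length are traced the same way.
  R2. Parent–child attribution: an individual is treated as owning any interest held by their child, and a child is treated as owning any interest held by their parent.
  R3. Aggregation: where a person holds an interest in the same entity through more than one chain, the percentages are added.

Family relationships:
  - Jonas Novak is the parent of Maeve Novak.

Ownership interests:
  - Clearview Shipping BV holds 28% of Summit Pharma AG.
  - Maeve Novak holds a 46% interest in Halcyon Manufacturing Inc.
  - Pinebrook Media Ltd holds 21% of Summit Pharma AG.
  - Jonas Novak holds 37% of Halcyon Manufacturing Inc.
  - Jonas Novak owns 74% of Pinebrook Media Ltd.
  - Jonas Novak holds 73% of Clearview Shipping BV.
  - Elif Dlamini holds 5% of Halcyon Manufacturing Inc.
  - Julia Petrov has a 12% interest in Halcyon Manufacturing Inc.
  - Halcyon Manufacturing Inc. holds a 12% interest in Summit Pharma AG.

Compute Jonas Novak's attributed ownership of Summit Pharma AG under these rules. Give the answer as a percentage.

45.94%

By parent–child attribution (R2), Jonas Novak is treated as also owning Maeve Novak's interest in Halcyon Manufacturing Inc, giving 37% + 46% = 83%.
Chain via Halcyon Manufacturing Inc. (R1): 83% × 12% = 9.96% of Summit Pharma AG.
Chain via Pinebrook Media Ltd (R1): 74% × 21% = 15.54% of Summit Pharma AG.
Chain via Clearview Shipping BV (R1): 73% × 28% = 20.44% of Summit Pharma AG.
Aggregating (R3): 9.96% + 15.54% + 20.44% = 45.94%.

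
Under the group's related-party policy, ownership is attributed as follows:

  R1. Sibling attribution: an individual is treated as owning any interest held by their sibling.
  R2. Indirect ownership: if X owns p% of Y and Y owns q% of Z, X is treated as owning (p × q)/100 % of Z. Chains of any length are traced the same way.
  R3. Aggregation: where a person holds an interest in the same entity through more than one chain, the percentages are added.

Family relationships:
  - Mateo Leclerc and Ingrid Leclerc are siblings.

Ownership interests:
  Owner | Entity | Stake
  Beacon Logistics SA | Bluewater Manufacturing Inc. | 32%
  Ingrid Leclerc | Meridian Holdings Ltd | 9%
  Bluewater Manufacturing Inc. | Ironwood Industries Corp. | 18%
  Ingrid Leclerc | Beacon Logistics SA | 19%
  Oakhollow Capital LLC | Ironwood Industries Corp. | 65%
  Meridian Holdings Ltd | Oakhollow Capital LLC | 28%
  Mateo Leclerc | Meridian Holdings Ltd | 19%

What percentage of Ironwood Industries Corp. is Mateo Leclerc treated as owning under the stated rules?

6.1904%

By sibling attribution (R1), Mateo Leclerc is treated as also owning Ingrid Leclerc's interest in Meridian Holdings Ltd, giving 19% + 9% = 28%.
By sibling attribution (R1), Mateo Leclerc is treated as owning Ingrid Leclerc's 19% interest in Beacon Logistics SA.
Chain via Meridian Holdings Ltd → Oakhollow Capital LLC (R2): 28% × 28% × 65% = 5.096% of Ironwood Industries Corp.
Chain via Beacon Logistics SA → Bluewater Manufacturing Inc. (R2): 19% × 32% × 18% = 1.0944% of Ironwood Industries Corp.
Aggregating (R3): 5.096% + 1.0944% = 6.1904%.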